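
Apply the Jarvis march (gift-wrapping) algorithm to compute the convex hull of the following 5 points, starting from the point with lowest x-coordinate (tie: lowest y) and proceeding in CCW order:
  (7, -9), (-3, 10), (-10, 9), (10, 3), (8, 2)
Hull (CCW) = [(-10, 9), (7, -9), (10, 3), (-3, 10)]

Jarvis march: at each step, from the current hull vertex p, select the next vertex q as the point such that every other point lies strictly to the left of (or on) the directed line p → q. (Equivalently: for every other point r, the cross product (q − p) × (r − p) ≥ 0.)
Starting point (lowest x, tie lowest y): (-10, 9). Wrap until returning to start. Resulting hull: (-10, 9), (7, -9), (10, 3), (-3, 10).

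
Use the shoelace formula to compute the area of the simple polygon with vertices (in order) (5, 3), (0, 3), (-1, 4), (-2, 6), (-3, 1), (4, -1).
Area = 26

Shoelace formula: Area = (1/2) |Σ_i (x_i · y_{i+1} − x_{i+1} · y_i)| (indices mod n). Compute each cross term:
  (5)(3) − (0)(3) = 15
  (0)(4) − (-1)(3) = 3
  (-1)(6) − (-2)(4) = 2
  (-2)(1) − (-3)(6) = 16
  (-3)(-1) − (4)(1) = -1
  (4)(3) − (5)(-1) = 17
Sum = 52, so (signed) Area = 52/2 = 26, |Area| = 26.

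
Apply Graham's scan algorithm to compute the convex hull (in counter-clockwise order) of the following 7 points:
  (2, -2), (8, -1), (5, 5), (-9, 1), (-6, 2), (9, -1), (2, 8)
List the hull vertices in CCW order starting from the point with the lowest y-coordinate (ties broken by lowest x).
Hull (CCW) = [(2, -2), (9, -1), (5, 5), (2, 8), (-9, 1)]

Graham scan procedure:
  1. Find the pivot p₀ = point with lowest y (tie → lowest x): (2, -2).
  2. Sort the remaining points by polar angle around p₀.
  3. Walk through sorted points, maintaining a stack; pop the top while the last three entries make a non-left turn (cross product ≤ 0).
  4. Final stack is the convex hull in CCW order: (2, -2), (9, -1), (5, 5), (2, 8), (-9, 1).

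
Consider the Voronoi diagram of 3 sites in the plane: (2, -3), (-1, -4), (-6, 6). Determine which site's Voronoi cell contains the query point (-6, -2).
Nearest site = (-1, -4)

The Voronoi cell of site s contains exactly those query points closer to s than to any other site. Compute squared distances from q = (-6, -2) to each site:
  (-1 − -6)² + (-4 − -2)² = 29
  (-6 − -6)² + (6 − -2)² = 64
  (2 − -6)² + (-3 − -2)² = 65
Minimum is attained by (-1, -4), so q lies in its Voronoi cell.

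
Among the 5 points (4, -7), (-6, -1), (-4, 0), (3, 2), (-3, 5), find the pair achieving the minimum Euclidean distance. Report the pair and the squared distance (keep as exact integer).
Pair = ((-6, -1), (-4, 0)); squared distance = 5

Compute all C(5, 2) = 10 pairwise squared distances (x_i − x_j)² + (y_i − y_j)². The minimum is 5, attained by the pair ((-6, -1), (-4, 0)).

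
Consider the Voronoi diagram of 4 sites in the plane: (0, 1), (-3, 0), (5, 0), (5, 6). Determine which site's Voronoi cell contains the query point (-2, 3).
Nearest site = (0, 1)

The Voronoi cell of site s contains exactly those query points closer to s than to any other site. Compute squared distances from q = (-2, 3) to each site:
  (0 − -2)² + (1 − 3)² = 8
  (-3 − -2)² + (0 − 3)² = 10
  (5 − -2)² + (0 − 3)² = 58
  (5 − -2)² + (6 − 3)² = 58
Minimum is attained by (0, 1), so q lies in its Voronoi cell.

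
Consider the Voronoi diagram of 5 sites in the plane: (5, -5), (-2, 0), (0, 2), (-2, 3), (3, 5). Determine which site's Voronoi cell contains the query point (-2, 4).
Nearest site = (-2, 3)

The Voronoi cell of site s contains exactly those query points closer to s than to any other site. Compute squared distances from q = (-2, 4) to each site:
  (-2 − -2)² + (3 − 4)² = 1
  (0 − -2)² + (2 − 4)² = 8
  (-2 − -2)² + (0 − 4)² = 16
  (3 − -2)² + (5 − 4)² = 26
  (5 − -2)² + (-5 − 4)² = 130
Minimum is attained by (-2, 3), so q lies in its Voronoi cell.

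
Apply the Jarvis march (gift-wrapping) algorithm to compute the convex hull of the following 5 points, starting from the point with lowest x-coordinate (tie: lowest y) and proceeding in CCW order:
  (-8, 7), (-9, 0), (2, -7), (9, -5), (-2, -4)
Hull (CCW) = [(-9, 0), (2, -7), (9, -5), (-8, 7)]

Jarvis march: at each step, from the current hull vertex p, select the next vertex q as the point such that every other point lies strictly to the left of (or on) the directed line p → q. (Equivalently: for every other point r, the cross product (q − p) × (r − p) ≥ 0.)
Starting point (lowest x, tie lowest y): (-9, 0). Wrap until returning to start. Resulting hull: (-9, 0), (2, -7), (9, -5), (-8, 7).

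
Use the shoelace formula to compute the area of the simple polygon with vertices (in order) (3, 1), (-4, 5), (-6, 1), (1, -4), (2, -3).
Area = 42

Shoelace formula: Area = (1/2) |Σ_i (x_i · y_{i+1} − x_{i+1} · y_i)| (indices mod n). Compute each cross term:
  (3)(5) − (-4)(1) = 19
  (-4)(1) − (-6)(5) = 26
  (-6)(-4) − (1)(1) = 23
  (1)(-3) − (2)(-4) = 5
  (2)(1) − (3)(-3) = 11
Sum = 84, so (signed) Area = 84/2 = 42, |Area| = 42.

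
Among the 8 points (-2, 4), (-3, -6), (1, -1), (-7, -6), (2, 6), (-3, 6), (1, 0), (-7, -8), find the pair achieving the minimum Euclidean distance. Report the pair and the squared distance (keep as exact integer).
Pair = ((1, -1), (1, 0)); squared distance = 1

Compute all C(8, 2) = 28 pairwise squared distances (x_i − x_j)² + (y_i − y_j)². The minimum is 1, attained by the pair ((1, -1), (1, 0)).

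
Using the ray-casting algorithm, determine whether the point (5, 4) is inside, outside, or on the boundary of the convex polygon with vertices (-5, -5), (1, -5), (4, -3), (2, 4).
The point (5, 4) lies strictly outside the polygon

Cast a horizontal ray to the right from the query point and count how many polygon edges it crosses (each edge strictly once or zero times, handled with the usual half-open convention). 
Parity of crossings → even ⇒ outside.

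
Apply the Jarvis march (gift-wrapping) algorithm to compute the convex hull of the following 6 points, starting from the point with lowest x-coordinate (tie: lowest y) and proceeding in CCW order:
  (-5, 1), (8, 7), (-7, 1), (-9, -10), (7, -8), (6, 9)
Hull (CCW) = [(-9, -10), (7, -8), (8, 7), (6, 9), (-7, 1)]

Jarvis march: at each step, from the current hull vertex p, select the next vertex q as the point such that every other point lies strictly to the left of (or on) the directed line p → q. (Equivalently: for every other point r, the cross product (q − p) × (r − p) ≥ 0.)
Starting point (lowest x, tie lowest y): (-9, -10). Wrap until returning to start. Resulting hull: (-9, -10), (7, -8), (8, 7), (6, 9), (-7, 1).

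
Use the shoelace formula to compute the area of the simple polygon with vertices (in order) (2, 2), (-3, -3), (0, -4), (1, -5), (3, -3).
Area = 20

Shoelace formula: Area = (1/2) |Σ_i (x_i · y_{i+1} − x_{i+1} · y_i)| (indices mod n). Compute each cross term:
  (2)(-3) − (-3)(2) = 0
  (-3)(-4) − (0)(-3) = 12
  (0)(-5) − (1)(-4) = 4
  (1)(-3) − (3)(-5) = 12
  (3)(2) − (2)(-3) = 12
Sum = 40, so (signed) Area = 40/2 = 20, |Area| = 20.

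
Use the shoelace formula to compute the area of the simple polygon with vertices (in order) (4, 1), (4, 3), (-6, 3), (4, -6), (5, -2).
Area = 97/2

Shoelace formula: Area = (1/2) |Σ_i (x_i · y_{i+1} − x_{i+1} · y_i)| (indices mod n). Compute each cross term:
  (4)(3) − (4)(1) = 8
  (4)(3) − (-6)(3) = 30
  (-6)(-6) − (4)(3) = 24
  (4)(-2) − (5)(-6) = 22
  (5)(1) − (4)(-2) = 13
Sum = 97, so (signed) Area = 97/2 = 97/2, |Area| = 97/2.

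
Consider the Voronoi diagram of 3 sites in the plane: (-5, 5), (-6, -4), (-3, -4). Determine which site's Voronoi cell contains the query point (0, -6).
Nearest site = (-3, -4)

The Voronoi cell of site s contains exactly those query points closer to s than to any other site. Compute squared distances from q = (0, -6) to each site:
  (-3 − 0)² + (-4 − -6)² = 13
  (-6 − 0)² + (-4 − -6)² = 40
  (-5 − 0)² + (5 − -6)² = 146
Minimum is attained by (-3, -4), so q lies in its Voronoi cell.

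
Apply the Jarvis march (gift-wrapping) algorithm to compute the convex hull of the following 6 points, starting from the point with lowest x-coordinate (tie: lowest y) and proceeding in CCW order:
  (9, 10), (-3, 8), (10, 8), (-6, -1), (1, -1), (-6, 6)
Hull (CCW) = [(-6, -1), (1, -1), (10, 8), (9, 10), (-3, 8), (-6, 6)]

Jarvis march: at each step, from the current hull vertex p, select the next vertex q as the point such that every other point lies strictly to the left of (or on) the directed line p → q. (Equivalently: for every other point r, the cross product (q − p) × (r − p) ≥ 0.)
Starting point (lowest x, tie lowest y): (-6, -1). Wrap until returning to start. Resulting hull: (-6, -1), (1, -1), (10, 8), (9, 10), (-3, 8), (-6, 6).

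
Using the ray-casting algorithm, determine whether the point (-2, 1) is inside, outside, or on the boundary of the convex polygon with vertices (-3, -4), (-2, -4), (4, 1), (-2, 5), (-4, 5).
The point (-2, 1) lies strictly inside the polygon

Cast a horizontal ray to the right from the query point and count how many polygon edges it crosses (each edge strictly once or zero times, handled with the usual half-open convention). 
Parity of crossings → odd ⇒ inside.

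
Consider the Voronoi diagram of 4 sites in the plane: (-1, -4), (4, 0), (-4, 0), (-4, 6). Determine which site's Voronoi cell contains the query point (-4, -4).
Nearest site = (-1, -4)

The Voronoi cell of site s contains exactly those query points closer to s than to any other site. Compute squared distances from q = (-4, -4) to each site:
  (-1 − -4)² + (-4 − -4)² = 9
  (-4 − -4)² + (0 − -4)² = 16
  (4 − -4)² + (0 − -4)² = 80
  (-4 − -4)² + (6 − -4)² = 100
Minimum is attained by (-1, -4), so q lies in its Voronoi cell.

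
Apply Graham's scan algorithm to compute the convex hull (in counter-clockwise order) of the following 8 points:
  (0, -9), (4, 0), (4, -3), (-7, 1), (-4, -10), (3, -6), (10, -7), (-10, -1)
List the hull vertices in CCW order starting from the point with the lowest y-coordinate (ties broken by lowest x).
Hull (CCW) = [(-4, -10), (10, -7), (4, 0), (-7, 1), (-10, -1)]

Graham scan procedure:
  1. Find the pivot p₀ = point with lowest y (tie → lowest x): (-4, -10).
  2. Sort the remaining points by polar angle around p₀.
  3. Walk through sorted points, maintaining a stack; pop the top while the last three entries make a non-left turn (cross product ≤ 0).
  4. Final stack is the convex hull in CCW order: (-4, -10), (10, -7), (4, 0), (-7, 1), (-10, -1).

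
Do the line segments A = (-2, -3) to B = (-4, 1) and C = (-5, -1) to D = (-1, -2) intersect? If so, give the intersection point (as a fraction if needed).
Yes; intersection at (-19/7, -11/7) (t = 5/14 on AB, s = 4/7 on CD)

Parametrize AB as A + t(B − A) = (-2 + -2 t, -3 + 4 t) and CD as C + s(D − C) = (-5 + 4 s, -1 + -1 s). Solve the linear system for (t, s). Determinant = 14 ≠ 0, so a unique intersection of the containing lines exists. Solution: t = 5/14, s = 4/7 — both in [0, 1], so the segments cross. Intersection point: (-19/7, -11/7).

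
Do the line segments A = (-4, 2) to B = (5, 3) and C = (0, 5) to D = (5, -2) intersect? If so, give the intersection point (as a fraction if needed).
Yes; intersection at (115/68, 179/68) (t = 43/68 on AB, s = 23/68 on CD)

Parametrize AB as A + t(B − A) = (-4 + 9 t, 2 + 1 t) and CD as C + s(D − C) = (0 + 5 s, 5 + -7 s). Solve the linear system for (t, s). Determinant = 68 ≠ 0, so a unique intersection of the containing lines exists. Solution: t = 43/68, s = 23/68 — both in [0, 1], so the segments cross. Intersection point: (115/68, 179/68).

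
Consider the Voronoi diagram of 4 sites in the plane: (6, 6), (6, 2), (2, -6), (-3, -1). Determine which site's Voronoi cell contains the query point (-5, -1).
Nearest site = (-3, -1)

The Voronoi cell of site s contains exactly those query points closer to s than to any other site. Compute squared distances from q = (-5, -1) to each site:
  (-3 − -5)² + (-1 − -1)² = 4
  (2 − -5)² + (-6 − -1)² = 74
  (6 − -5)² + (2 − -1)² = 130
  (6 − -5)² + (6 − -1)² = 170
Minimum is attained by (-3, -1), so q lies in its Voronoi cell.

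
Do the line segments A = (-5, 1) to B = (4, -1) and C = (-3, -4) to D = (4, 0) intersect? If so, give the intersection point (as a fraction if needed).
Yes; intersection at (137/50, -18/25) (t = 43/50 on AB, s = 41/50 on CD)

Parametrize AB as A + t(B − A) = (-5 + 9 t, 1 + -2 t) and CD as C + s(D − C) = (-3 + 7 s, -4 + 4 s). Solve the linear system for (t, s). Determinant = -50 ≠ 0, so a unique intersection of the containing lines exists. Solution: t = 43/50, s = 41/50 — both in [0, 1], so the segments cross. Intersection point: (137/50, -18/25).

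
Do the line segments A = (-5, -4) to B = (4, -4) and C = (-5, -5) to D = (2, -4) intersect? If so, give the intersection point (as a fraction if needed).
Yes; intersection at (2, -4) (t = 7/9 on AB, s = 1 on CD)

Parametrize AB as A + t(B − A) = (-5 + 9 t, -4 + 0 t) and CD as C + s(D − C) = (-5 + 7 s, -5 + 1 s). Solve the linear system for (t, s). Determinant = -9 ≠ 0, so a unique intersection of the containing lines exists. Solution: t = 7/9, s = 1 — both in [0, 1], so the segments cross. Intersection point: (2, -4).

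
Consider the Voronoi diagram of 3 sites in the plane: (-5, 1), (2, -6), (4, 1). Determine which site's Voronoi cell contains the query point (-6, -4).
Nearest site = (-5, 1)

The Voronoi cell of site s contains exactly those query points closer to s than to any other site. Compute squared distances from q = (-6, -4) to each site:
  (-5 − -6)² + (1 − -4)² = 26
  (2 − -6)² + (-6 − -4)² = 68
  (4 − -6)² + (1 − -4)² = 125
Minimum is attained by (-5, 1), so q lies in its Voronoi cell.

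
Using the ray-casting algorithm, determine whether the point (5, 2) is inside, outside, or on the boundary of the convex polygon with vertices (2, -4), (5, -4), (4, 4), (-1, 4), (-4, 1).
The point (5, 2) lies strictly outside the polygon

Cast a horizontal ray to the right from the query point and count how many polygon edges it crosses (each edge strictly once or zero times, handled with the usual half-open convention). 
Parity of crossings → even ⇒ outside.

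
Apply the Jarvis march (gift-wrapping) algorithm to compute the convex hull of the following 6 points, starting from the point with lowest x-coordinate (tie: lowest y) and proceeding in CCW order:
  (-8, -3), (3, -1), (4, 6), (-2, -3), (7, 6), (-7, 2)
Hull (CCW) = [(-8, -3), (-2, -3), (3, -1), (7, 6), (4, 6), (-7, 2)]

Jarvis march: at each step, from the current hull vertex p, select the next vertex q as the point such that every other point lies strictly to the left of (or on) the directed line p → q. (Equivalently: for every other point r, the cross product (q − p) × (r − p) ≥ 0.)
Starting point (lowest x, tie lowest y): (-8, -3). Wrap until returning to start. Resulting hull: (-8, -3), (-2, -3), (3, -1), (7, 6), (4, 6), (-7, 2).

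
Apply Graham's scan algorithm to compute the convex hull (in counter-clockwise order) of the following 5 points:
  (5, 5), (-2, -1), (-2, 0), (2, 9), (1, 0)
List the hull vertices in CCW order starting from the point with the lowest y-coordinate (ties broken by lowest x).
Hull (CCW) = [(-2, -1), (1, 0), (5, 5), (2, 9), (-2, 0)]

Graham scan procedure:
  1. Find the pivot p₀ = point with lowest y (tie → lowest x): (-2, -1).
  2. Sort the remaining points by polar angle around p₀.
  3. Walk through sorted points, maintaining a stack; pop the top while the last three entries make a non-left turn (cross product ≤ 0).
  4. Final stack is the convex hull in CCW order: (-2, -1), (1, 0), (5, 5), (2, 9), (-2, 0).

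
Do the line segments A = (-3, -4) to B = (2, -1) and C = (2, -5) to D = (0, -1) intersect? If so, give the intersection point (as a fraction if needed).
Yes; intersection at (6/13, -25/13) (t = 9/13 on AB, s = 10/13 on CD)

Parametrize AB as A + t(B − A) = (-3 + 5 t, -4 + 3 t) and CD as C + s(D − C) = (2 + -2 s, -5 + 4 s). Solve the linear system for (t, s). Determinant = -26 ≠ 0, so a unique intersection of the containing lines exists. Solution: t = 9/13, s = 10/13 — both in [0, 1], so the segments cross. Intersection point: (6/13, -25/13).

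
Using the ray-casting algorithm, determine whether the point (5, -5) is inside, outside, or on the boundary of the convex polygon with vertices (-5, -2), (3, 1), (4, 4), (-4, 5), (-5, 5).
The point (5, -5) lies strictly outside the polygon

Cast a horizontal ray to the right from the query point and count how many polygon edges it crosses (each edge strictly once or zero times, handled with the usual half-open convention). 
Parity of crossings → even ⇒ outside.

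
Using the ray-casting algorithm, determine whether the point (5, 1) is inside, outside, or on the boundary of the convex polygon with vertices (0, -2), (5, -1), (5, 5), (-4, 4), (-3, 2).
The point (5, 1) lies on the polygon boundary

Boundary check: the query satisfies the collinearity and bounding-box conditions for some polygon edge, so it lies exactly on the boundary.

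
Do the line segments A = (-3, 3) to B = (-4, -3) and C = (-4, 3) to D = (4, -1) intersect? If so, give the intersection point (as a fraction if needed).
Yes; intersection at (-40/13, 33/13) (t = 1/13 on AB, s = 3/26 on CD)

Parametrize AB as A + t(B − A) = (-3 + -1 t, 3 + -6 t) and CD as C + s(D − C) = (-4 + 8 s, 3 + -4 s). Solve the linear system for (t, s). Determinant = -52 ≠ 0, so a unique intersection of the containing lines exists. Solution: t = 1/13, s = 3/26 — both in [0, 1], so the segments cross. Intersection point: (-40/13, 33/13).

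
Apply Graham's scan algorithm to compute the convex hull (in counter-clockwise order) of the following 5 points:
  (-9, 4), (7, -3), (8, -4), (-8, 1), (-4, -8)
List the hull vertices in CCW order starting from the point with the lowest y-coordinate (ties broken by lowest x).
Hull (CCW) = [(-4, -8), (8, -4), (7, -3), (-9, 4), (-8, 1)]

Graham scan procedure:
  1. Find the pivot p₀ = point with lowest y (tie → lowest x): (-4, -8).
  2. Sort the remaining points by polar angle around p₀.
  3. Walk through sorted points, maintaining a stack; pop the top while the last three entries make a non-left turn (cross product ≤ 0).
  4. Final stack is the convex hull in CCW order: (-4, -8), (8, -4), (7, -3), (-9, 4), (-8, 1).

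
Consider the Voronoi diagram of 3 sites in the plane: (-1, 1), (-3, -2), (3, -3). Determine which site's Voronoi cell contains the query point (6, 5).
Nearest site = (-1, 1)

The Voronoi cell of site s contains exactly those query points closer to s than to any other site. Compute squared distances from q = (6, 5) to each site:
  (-1 − 6)² + (1 − 5)² = 65
  (3 − 6)² + (-3 − 5)² = 73
  (-3 − 6)² + (-2 − 5)² = 130
Minimum is attained by (-1, 1), so q lies in its Voronoi cell.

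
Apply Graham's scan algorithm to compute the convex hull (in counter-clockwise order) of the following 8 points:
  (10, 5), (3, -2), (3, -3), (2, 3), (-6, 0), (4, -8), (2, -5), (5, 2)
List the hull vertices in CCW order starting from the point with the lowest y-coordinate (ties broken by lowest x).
Hull (CCW) = [(4, -8), (10, 5), (2, 3), (-6, 0)]

Graham scan procedure:
  1. Find the pivot p₀ = point with lowest y (tie → lowest x): (4, -8).
  2. Sort the remaining points by polar angle around p₀.
  3. Walk through sorted points, maintaining a stack; pop the top while the last three entries make a non-left turn (cross product ≤ 0).
  4. Final stack is the convex hull in CCW order: (4, -8), (10, 5), (2, 3), (-6, 0).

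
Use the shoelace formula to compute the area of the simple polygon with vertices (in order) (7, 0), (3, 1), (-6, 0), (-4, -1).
Area = 13

Shoelace formula: Area = (1/2) |Σ_i (x_i · y_{i+1} − x_{i+1} · y_i)| (indices mod n). Compute each cross term:
  (7)(1) − (3)(0) = 7
  (3)(0) − (-6)(1) = 6
  (-6)(-1) − (-4)(0) = 6
  (-4)(0) − (7)(-1) = 7
Sum = 26, so (signed) Area = 26/2 = 13, |Area| = 13.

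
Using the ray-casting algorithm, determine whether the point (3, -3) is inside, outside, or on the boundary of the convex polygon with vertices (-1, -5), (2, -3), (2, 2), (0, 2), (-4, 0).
The point (3, -3) lies strictly outside the polygon

Cast a horizontal ray to the right from the query point and count how many polygon edges it crosses (each edge strictly once or zero times, handled with the usual half-open convention). 
Parity of crossings → even ⇒ outside.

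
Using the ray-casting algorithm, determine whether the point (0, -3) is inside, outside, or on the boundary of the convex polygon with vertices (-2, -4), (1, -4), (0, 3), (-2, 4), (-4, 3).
The point (0, -3) lies strictly inside the polygon

Cast a horizontal ray to the right from the query point and count how many polygon edges it crosses (each edge strictly once or zero times, handled with the usual half-open convention). 
Parity of crossings → odd ⇒ inside.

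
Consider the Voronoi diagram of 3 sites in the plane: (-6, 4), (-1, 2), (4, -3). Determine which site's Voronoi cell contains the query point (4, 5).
Nearest site = (-1, 2)

The Voronoi cell of site s contains exactly those query points closer to s than to any other site. Compute squared distances from q = (4, 5) to each site:
  (-1 − 4)² + (2 − 5)² = 34
  (4 − 4)² + (-3 − 5)² = 64
  (-6 − 4)² + (4 − 5)² = 101
Minimum is attained by (-1, 2), so q lies in its Voronoi cell.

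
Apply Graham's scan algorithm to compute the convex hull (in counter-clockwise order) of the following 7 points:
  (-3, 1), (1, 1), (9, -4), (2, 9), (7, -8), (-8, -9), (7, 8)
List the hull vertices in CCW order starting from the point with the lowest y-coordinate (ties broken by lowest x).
Hull (CCW) = [(-8, -9), (7, -8), (9, -4), (7, 8), (2, 9), (-3, 1)]

Graham scan procedure:
  1. Find the pivot p₀ = point with lowest y (tie → lowest x): (-8, -9).
  2. Sort the remaining points by polar angle around p₀.
  3. Walk through sorted points, maintaining a stack; pop the top while the last three entries make a non-left turn (cross product ≤ 0).
  4. Final stack is the convex hull in CCW order: (-8, -9), (7, -8), (9, -4), (7, 8), (2, 9), (-3, 1).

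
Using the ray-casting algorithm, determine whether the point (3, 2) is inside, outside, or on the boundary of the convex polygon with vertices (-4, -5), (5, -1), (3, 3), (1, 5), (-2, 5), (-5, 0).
The point (3, 2) lies strictly inside the polygon

Cast a horizontal ray to the right from the query point and count how many polygon edges it crosses (each edge strictly once or zero times, handled with the usual half-open convention). 
Parity of crossings → odd ⇒ inside.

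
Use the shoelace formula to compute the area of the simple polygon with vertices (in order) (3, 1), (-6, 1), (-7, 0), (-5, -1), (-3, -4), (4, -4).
Area = 42

Shoelace formula: Area = (1/2) |Σ_i (x_i · y_{i+1} − x_{i+1} · y_i)| (indices mod n). Compute each cross term:
  (3)(1) − (-6)(1) = 9
  (-6)(0) − (-7)(1) = 7
  (-7)(-1) − (-5)(0) = 7
  (-5)(-4) − (-3)(-1) = 17
  (-3)(-4) − (4)(-4) = 28
  (4)(1) − (3)(-4) = 16
Sum = 84, so (signed) Area = 84/2 = 42, |Area| = 42.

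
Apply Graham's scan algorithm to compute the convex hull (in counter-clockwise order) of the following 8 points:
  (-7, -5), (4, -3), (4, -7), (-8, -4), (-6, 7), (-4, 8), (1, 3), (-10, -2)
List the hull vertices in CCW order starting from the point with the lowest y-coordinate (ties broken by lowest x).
Hull (CCW) = [(4, -7), (4, -3), (1, 3), (-4, 8), (-6, 7), (-10, -2), (-7, -5)]

Graham scan procedure:
  1. Find the pivot p₀ = point with lowest y (tie → lowest x): (4, -7).
  2. Sort the remaining points by polar angle around p₀.
  3. Walk through sorted points, maintaining a stack; pop the top while the last three entries make a non-left turn (cross product ≤ 0).
  4. Final stack is the convex hull in CCW order: (4, -7), (4, -3), (1, 3), (-4, 8), (-6, 7), (-10, -2), (-7, -5).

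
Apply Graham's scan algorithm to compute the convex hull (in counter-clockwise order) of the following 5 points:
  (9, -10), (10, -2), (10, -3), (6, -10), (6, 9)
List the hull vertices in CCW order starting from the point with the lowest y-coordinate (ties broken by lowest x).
Hull (CCW) = [(6, -10), (9, -10), (10, -3), (10, -2), (6, 9)]

Graham scan procedure:
  1. Find the pivot p₀ = point with lowest y (tie → lowest x): (6, -10).
  2. Sort the remaining points by polar angle around p₀.
  3. Walk through sorted points, maintaining a stack; pop the top while the last three entries make a non-left turn (cross product ≤ 0).
  4. Final stack is the convex hull in CCW order: (6, -10), (9, -10), (10, -3), (10, -2), (6, 9).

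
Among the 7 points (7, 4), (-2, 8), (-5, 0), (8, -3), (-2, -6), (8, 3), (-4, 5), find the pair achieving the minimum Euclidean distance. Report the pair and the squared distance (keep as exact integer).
Pair = ((7, 4), (8, 3)); squared distance = 2

Compute all C(7, 2) = 21 pairwise squared distances (x_i − x_j)² + (y_i − y_j)². The minimum is 2, attained by the pair ((7, 4), (8, 3)).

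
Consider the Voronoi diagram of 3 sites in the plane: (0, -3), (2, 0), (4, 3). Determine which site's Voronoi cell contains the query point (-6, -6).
Nearest site = (0, -3)

The Voronoi cell of site s contains exactly those query points closer to s than to any other site. Compute squared distances from q = (-6, -6) to each site:
  (0 − -6)² + (-3 − -6)² = 45
  (2 − -6)² + (0 − -6)² = 100
  (4 − -6)² + (3 − -6)² = 181
Minimum is attained by (0, -3), so q lies in its Voronoi cell.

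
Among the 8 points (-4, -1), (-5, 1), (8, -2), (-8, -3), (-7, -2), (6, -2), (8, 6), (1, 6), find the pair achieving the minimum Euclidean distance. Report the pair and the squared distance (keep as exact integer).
Pair = ((-8, -3), (-7, -2)); squared distance = 2

Compute all C(8, 2) = 28 pairwise squared distances (x_i − x_j)² + (y_i − y_j)². The minimum is 2, attained by the pair ((-8, -3), (-7, -2)).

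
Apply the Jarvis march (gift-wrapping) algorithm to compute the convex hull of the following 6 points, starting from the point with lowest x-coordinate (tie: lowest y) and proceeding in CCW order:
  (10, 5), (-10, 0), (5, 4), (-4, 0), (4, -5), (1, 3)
Hull (CCW) = [(-10, 0), (4, -5), (10, 5), (5, 4), (1, 3)]

Jarvis march: at each step, from the current hull vertex p, select the next vertex q as the point such that every other point lies strictly to the left of (or on) the directed line p → q. (Equivalently: for every other point r, the cross product (q − p) × (r − p) ≥ 0.)
Starting point (lowest x, tie lowest y): (-10, 0). Wrap until returning to start. Resulting hull: (-10, 0), (4, -5), (10, 5), (5, 4), (1, 3).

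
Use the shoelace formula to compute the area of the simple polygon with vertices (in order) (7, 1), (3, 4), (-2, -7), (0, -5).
Area = 57/2

Shoelace formula: Area = (1/2) |Σ_i (x_i · y_{i+1} − x_{i+1} · y_i)| (indices mod n). Compute each cross term:
  (7)(4) − (3)(1) = 25
  (3)(-7) − (-2)(4) = -13
  (-2)(-5) − (0)(-7) = 10
  (0)(1) − (7)(-5) = 35
Sum = 57, so (signed) Area = 57/2 = 57/2, |Area| = 57/2.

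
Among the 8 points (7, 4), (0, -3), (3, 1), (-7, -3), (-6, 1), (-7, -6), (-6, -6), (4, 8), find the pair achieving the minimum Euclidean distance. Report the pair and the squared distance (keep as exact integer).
Pair = ((-7, -6), (-6, -6)); squared distance = 1

Compute all C(8, 2) = 28 pairwise squared distances (x_i − x_j)² + (y_i − y_j)². The minimum is 1, attained by the pair ((-7, -6), (-6, -6)).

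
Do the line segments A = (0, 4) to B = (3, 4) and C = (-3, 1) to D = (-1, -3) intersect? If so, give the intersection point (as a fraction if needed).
No (intersection of containing lines falls outside at least one segment)

Parametrize and solve: t = -3/2, s = -3/4. At least one of these is outside [0, 1], so the segments do not intersect.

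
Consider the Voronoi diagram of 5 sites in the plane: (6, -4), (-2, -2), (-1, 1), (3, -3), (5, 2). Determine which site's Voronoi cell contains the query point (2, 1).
Nearest site = (-1, 1)

The Voronoi cell of site s contains exactly those query points closer to s than to any other site. Compute squared distances from q = (2, 1) to each site:
  (-1 − 2)² + (1 − 1)² = 9
  (5 − 2)² + (2 − 1)² = 10
  (3 − 2)² + (-3 − 1)² = 17
  (-2 − 2)² + (-2 − 1)² = 25
  (6 − 2)² + (-4 − 1)² = 41
Minimum is attained by (-1, 1), so q lies in its Voronoi cell.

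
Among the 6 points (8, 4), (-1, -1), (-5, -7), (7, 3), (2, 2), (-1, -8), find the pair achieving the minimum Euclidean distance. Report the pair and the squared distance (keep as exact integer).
Pair = ((8, 4), (7, 3)); squared distance = 2

Compute all C(6, 2) = 15 pairwise squared distances (x_i − x_j)² + (y_i − y_j)². The minimum is 2, attained by the pair ((8, 4), (7, 3)).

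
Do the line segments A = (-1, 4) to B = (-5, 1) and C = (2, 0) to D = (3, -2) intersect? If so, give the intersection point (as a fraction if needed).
No (intersection of containing lines falls outside at least one segment)

Parametrize and solve: t = -2/11, s = -25/11. At least one of these is outside [0, 1], so the segments do not intersect.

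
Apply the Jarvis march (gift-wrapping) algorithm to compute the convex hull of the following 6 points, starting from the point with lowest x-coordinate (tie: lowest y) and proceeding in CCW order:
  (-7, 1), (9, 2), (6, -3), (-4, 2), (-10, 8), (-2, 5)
Hull (CCW) = [(-10, 8), (-7, 1), (6, -3), (9, 2)]

Jarvis march: at each step, from the current hull vertex p, select the next vertex q as the point such that every other point lies strictly to the left of (or on) the directed line p → q. (Equivalently: for every other point r, the cross product (q − p) × (r − p) ≥ 0.)
Starting point (lowest x, tie lowest y): (-10, 8). Wrap until returning to start. Resulting hull: (-10, 8), (-7, 1), (6, -3), (9, 2).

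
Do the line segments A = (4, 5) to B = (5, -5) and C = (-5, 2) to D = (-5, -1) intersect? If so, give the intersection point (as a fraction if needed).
No (intersection of containing lines falls outside at least one segment)

Parametrize and solve: t = -9, s = -31. At least one of these is outside [0, 1], so the segments do not intersect.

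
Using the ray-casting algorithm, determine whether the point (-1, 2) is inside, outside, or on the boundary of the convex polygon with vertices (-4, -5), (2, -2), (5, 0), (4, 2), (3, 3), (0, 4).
The point (-1, 2) lies strictly outside the polygon

Cast a horizontal ray to the right from the query point and count how many polygon edges it crosses (each edge strictly once or zero times, handled with the usual half-open convention). 
Parity of crossings → even ⇒ outside.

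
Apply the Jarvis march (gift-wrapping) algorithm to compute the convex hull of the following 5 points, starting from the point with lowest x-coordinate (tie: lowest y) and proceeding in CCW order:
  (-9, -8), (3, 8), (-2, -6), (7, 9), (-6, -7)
Hull (CCW) = [(-9, -8), (-2, -6), (7, 9), (3, 8)]

Jarvis march: at each step, from the current hull vertex p, select the next vertex q as the point such that every other point lies strictly to the left of (or on) the directed line p → q. (Equivalently: for every other point r, the cross product (q − p) × (r − p) ≥ 0.)
Starting point (lowest x, tie lowest y): (-9, -8). Wrap until returning to start. Resulting hull: (-9, -8), (-2, -6), (7, 9), (3, 8).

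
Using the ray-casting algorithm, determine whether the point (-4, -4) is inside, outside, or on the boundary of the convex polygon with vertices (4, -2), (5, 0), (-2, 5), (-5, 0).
The point (-4, -4) lies strictly outside the polygon

Cast a horizontal ray to the right from the query point and count how many polygon edges it crosses (each edge strictly once or zero times, handled with the usual half-open convention). 
Parity of crossings → even ⇒ outside.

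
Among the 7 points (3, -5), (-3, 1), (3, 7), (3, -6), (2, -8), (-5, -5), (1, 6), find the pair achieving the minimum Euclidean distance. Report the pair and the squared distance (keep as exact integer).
Pair = ((3, -5), (3, -6)); squared distance = 1

Compute all C(7, 2) = 21 pairwise squared distances (x_i − x_j)² + (y_i − y_j)². The minimum is 1, attained by the pair ((3, -5), (3, -6)).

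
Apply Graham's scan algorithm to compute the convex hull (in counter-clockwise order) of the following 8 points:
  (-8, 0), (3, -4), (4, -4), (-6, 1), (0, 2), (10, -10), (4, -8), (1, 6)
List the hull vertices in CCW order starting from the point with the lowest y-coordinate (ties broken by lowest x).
Hull (CCW) = [(10, -10), (1, 6), (-8, 0), (4, -8)]

Graham scan procedure:
  1. Find the pivot p₀ = point with lowest y (tie → lowest x): (10, -10).
  2. Sort the remaining points by polar angle around p₀.
  3. Walk through sorted points, maintaining a stack; pop the top while the last three entries make a non-left turn (cross product ≤ 0).
  4. Final stack is the convex hull in CCW order: (10, -10), (1, 6), (-8, 0), (4, -8).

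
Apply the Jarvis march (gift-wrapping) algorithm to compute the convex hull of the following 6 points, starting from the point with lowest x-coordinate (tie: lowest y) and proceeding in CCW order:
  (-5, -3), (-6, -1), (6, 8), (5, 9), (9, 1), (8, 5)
Hull (CCW) = [(-6, -1), (-5, -3), (9, 1), (8, 5), (6, 8), (5, 9)]

Jarvis march: at each step, from the current hull vertex p, select the next vertex q as the point such that every other point lies strictly to the left of (or on) the directed line p → q. (Equivalently: for every other point r, the cross product (q − p) × (r − p) ≥ 0.)
Starting point (lowest x, tie lowest y): (-6, -1). Wrap until returning to start. Resulting hull: (-6, -1), (-5, -3), (9, 1), (8, 5), (6, 8), (5, 9).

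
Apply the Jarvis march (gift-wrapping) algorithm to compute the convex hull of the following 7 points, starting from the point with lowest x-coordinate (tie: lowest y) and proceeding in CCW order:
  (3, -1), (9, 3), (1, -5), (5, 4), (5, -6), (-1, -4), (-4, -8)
Hull (CCW) = [(-4, -8), (5, -6), (9, 3), (5, 4)]

Jarvis march: at each step, from the current hull vertex p, select the next vertex q as the point such that every other point lies strictly to the left of (or on) the directed line p → q. (Equivalently: for every other point r, the cross product (q − p) × (r − p) ≥ 0.)
Starting point (lowest x, tie lowest y): (-4, -8). Wrap until returning to start. Resulting hull: (-4, -8), (5, -6), (9, 3), (5, 4).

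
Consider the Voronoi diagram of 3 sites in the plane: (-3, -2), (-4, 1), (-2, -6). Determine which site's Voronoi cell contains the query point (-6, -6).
Nearest site = (-2, -6)

The Voronoi cell of site s contains exactly those query points closer to s than to any other site. Compute squared distances from q = (-6, -6) to each site:
  (-2 − -6)² + (-6 − -6)² = 16
  (-3 − -6)² + (-2 − -6)² = 25
  (-4 − -6)² + (1 − -6)² = 53
Minimum is attained by (-2, -6), so q lies in its Voronoi cell.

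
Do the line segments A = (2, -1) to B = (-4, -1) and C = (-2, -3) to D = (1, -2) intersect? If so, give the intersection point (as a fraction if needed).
No (intersection of containing lines falls outside at least one segment)

Parametrize and solve: t = -1/3, s = 2. At least one of these is outside [0, 1], so the segments do not intersect.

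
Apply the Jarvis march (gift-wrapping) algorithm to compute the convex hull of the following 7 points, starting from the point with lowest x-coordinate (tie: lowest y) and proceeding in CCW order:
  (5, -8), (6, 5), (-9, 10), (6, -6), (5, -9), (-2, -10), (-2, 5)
Hull (CCW) = [(-9, 10), (-2, -10), (5, -9), (6, -6), (6, 5)]

Jarvis march: at each step, from the current hull vertex p, select the next vertex q as the point such that every other point lies strictly to the left of (or on) the directed line p → q. (Equivalently: for every other point r, the cross product (q − p) × (r − p) ≥ 0.)
Starting point (lowest x, tie lowest y): (-9, 10). Wrap until returning to start. Resulting hull: (-9, 10), (-2, -10), (5, -9), (6, -6), (6, 5).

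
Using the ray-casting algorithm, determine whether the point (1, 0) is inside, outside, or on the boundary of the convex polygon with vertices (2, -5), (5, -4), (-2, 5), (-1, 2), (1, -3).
The point (1, 0) lies strictly inside the polygon

Cast a horizontal ray to the right from the query point and count how many polygon edges it crosses (each edge strictly once or zero times, handled with the usual half-open convention). 
Parity of crossings → odd ⇒ inside.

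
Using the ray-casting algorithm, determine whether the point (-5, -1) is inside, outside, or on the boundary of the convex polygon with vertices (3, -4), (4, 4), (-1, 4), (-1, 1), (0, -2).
The point (-5, -1) lies strictly outside the polygon

Cast a horizontal ray to the right from the query point and count how many polygon edges it crosses (each edge strictly once or zero times, handled with the usual half-open convention). 
Parity of crossings → even ⇒ outside.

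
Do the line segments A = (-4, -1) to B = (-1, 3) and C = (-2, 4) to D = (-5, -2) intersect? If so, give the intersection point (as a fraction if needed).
No (intersection of containing lines falls outside at least one segment)

Parametrize and solve: t = -1/2, s = 7/6. At least one of these is outside [0, 1], so the segments do not intersect.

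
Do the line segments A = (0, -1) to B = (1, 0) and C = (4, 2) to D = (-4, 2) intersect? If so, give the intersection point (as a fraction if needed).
No (intersection of containing lines falls outside at least one segment)

Parametrize and solve: t = 3, s = 1/8. At least one of these is outside [0, 1], so the segments do not intersect.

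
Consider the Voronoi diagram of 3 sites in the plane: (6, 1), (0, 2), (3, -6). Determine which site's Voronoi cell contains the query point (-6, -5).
Nearest site = (3, -6)

The Voronoi cell of site s contains exactly those query points closer to s than to any other site. Compute squared distances from q = (-6, -5) to each site:
  (3 − -6)² + (-6 − -5)² = 82
  (0 − -6)² + (2 − -5)² = 85
  (6 − -6)² + (1 − -5)² = 180
Minimum is attained by (3, -6), so q lies in its Voronoi cell.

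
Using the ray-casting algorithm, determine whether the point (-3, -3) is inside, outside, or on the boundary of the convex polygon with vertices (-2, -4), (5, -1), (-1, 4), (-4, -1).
The point (-3, -3) lies strictly outside the polygon

Cast a horizontal ray to the right from the query point and count how many polygon edges it crosses (each edge strictly once or zero times, handled with the usual half-open convention). 
Parity of crossings → even ⇒ outside.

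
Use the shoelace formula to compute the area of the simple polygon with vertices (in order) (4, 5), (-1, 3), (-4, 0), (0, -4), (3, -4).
Area = 44

Shoelace formula: Area = (1/2) |Σ_i (x_i · y_{i+1} − x_{i+1} · y_i)| (indices mod n). Compute each cross term:
  (4)(3) − (-1)(5) = 17
  (-1)(0) − (-4)(3) = 12
  (-4)(-4) − (0)(0) = 16
  (0)(-4) − (3)(-4) = 12
  (3)(5) − (4)(-4) = 31
Sum = 88, so (signed) Area = 88/2 = 44, |Area| = 44.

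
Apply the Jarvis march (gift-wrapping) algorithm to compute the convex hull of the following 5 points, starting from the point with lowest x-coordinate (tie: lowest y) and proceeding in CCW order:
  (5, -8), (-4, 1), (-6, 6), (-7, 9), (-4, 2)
Hull (CCW) = [(-7, 9), (-6, 6), (-4, 1), (5, -8)]

Jarvis march: at each step, from the current hull vertex p, select the next vertex q as the point such that every other point lies strictly to the left of (or on) the directed line p → q. (Equivalently: for every other point r, the cross product (q − p) × (r − p) ≥ 0.)
Starting point (lowest x, tie lowest y): (-7, 9). Wrap until returning to start. Resulting hull: (-7, 9), (-6, 6), (-4, 1), (5, -8).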